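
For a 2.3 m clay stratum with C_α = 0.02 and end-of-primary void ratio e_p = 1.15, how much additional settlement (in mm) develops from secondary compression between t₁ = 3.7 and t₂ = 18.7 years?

S_s ≈ 15.1 mm

Secondary compression: S_s = C_α·H/(1+e_p)·log₁₀(t₂/t₁)
S_s = 0.02×2.3/(1+1.15)×log₁₀(18.7/3.7)
    = 0.0214 × 0.7036 = 0.01505 m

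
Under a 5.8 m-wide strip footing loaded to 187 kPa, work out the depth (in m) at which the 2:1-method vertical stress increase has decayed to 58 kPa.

z ≈ 12.9 m

2:1 spreading — at depth z the loaded area has grown by z in each plan dimension:
qB/(B+z) = Δσ_z ⇒ z = qB/Δσ_z − B = 187×5.8/58 − 5.8 = 12.9 m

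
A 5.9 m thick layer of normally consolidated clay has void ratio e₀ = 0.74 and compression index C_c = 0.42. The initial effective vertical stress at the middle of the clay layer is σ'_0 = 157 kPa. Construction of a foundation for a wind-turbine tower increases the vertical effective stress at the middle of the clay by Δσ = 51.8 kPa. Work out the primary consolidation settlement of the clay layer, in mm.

Final effective stress: σ'_f = σ'_0 + Δσ = 157 + 51.8 = 208.8 kPa.
Normally consolidated clay, so the full stress increment lies on the virgin compression line:
S_c = C_c·H/(1+e₀)·log₁₀(σ'_f/σ'_0) = 0.42×5.9/(1+0.74)×log₁₀(208.8/157)
    = 1.4241 × 0.12383 = 0.1763 m

S_c ≈ 176 mm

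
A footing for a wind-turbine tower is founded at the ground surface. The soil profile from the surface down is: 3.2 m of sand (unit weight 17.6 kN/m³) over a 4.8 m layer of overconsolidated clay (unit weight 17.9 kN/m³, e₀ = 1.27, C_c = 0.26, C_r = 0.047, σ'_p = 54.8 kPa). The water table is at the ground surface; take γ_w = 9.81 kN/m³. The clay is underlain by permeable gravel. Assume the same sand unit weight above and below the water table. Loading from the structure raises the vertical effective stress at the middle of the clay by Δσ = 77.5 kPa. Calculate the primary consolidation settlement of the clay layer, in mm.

S_c ≈ 200 mm

Mid-depth of clay below the ground surface: z = 3.2 + 4.8/2 = 5.6 m.
Total vertical stress at mid-clay: σ_v = 17.6×3.2 + 17.9×2.4 = 99.28 kPa.
Pore pressure: u = 9.81×(5.6 − 0) = 54.936 kPa.
Initial effective stress: σ'_0 = σ_v − u = 99.28 − 54.936 = 44.344 kPa.
Final effective stress: σ'_f = 44.344 + 77.5 = 121.84 kPa.
σ'_f = 121.84 > σ'_p = 54.8 kPa, so the stress path crosses the preconsolidation pressure — recompression up to σ'_p, then virgin compression beyond:
S_c = H/(1+e₀)·[C_r·log₁₀(σ'_p/σ'_0) + C_c·log₁₀(σ'_f/σ'_p)]
    = 4.8/2.27 × [0.047×log₁₀(54.8/44.344) + 0.26×log₁₀(121.84/54.8)]
    = 2.1145 × [0.0043214 + 0.090222] = 0.1999 m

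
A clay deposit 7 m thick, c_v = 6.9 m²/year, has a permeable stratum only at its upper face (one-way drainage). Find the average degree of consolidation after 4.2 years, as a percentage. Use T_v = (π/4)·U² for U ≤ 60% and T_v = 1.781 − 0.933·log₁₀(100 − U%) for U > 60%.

U ≈ 81.2 %

Drainage path length: H_d = H = 7 m (single drainage).
T_v = c_v·t/H_d² = 6.9×4.2/7² = 0.59143.
T_v = 0.59143 corresponds to the U > 60% branch:
U = 1 − 10^((1.781 − T_v)/0.933)/100 = 0.8116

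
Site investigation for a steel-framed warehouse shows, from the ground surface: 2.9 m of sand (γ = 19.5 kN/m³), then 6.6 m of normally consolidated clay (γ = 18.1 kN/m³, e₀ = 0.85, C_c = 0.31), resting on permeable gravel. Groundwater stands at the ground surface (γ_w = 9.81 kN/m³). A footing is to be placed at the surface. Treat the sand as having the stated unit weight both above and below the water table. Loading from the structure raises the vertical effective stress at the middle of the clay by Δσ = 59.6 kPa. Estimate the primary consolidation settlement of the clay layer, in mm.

S_c ≈ 351 mm

Mid-depth of clay below the ground surface: z = 2.9 + 6.6/2 = 6.2 m.
Total vertical stress at mid-clay: σ_v = 19.5×2.9 + 18.1×3.3 = 116.28 kPa.
Pore pressure: u = 9.81×(6.2 − 0) = 60.822 kPa.
Initial effective stress: σ'_0 = σ_v − u = 116.28 − 60.822 = 55.458 kPa.
Final effective stress: σ'_f = σ'_0 + Δσ = 55.458 + 59.6 = 115.06 kPa.
Normally consolidated clay, so the full stress increment lies on the virgin compression line:
S_c = C_c·H/(1+e₀)·log₁₀(σ'_f/σ'_0) = 0.31×6.6/(1+0.85)×log₁₀(115.06/55.458)
    = 1.1059 × 0.31696 = 0.3505 m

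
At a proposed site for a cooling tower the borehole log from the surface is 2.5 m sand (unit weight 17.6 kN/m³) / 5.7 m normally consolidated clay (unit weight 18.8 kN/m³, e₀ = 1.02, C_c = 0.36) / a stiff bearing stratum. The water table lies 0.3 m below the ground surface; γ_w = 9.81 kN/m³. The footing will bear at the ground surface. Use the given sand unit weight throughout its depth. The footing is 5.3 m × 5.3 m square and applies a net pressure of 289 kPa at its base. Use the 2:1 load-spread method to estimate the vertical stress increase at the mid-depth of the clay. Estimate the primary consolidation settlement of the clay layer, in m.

S_c ≈ 0.402 m

Mid-depth of clay below the ground surface: z = 2.5 + 5.7/2 = 5.35 m.
Total vertical stress at mid-clay: σ_v = 17.6×2.5 + 18.8×2.85 = 97.58 kPa.
Pore pressure: u = 9.81×(5.35 − 0.3) = 49.541 kPa.
Initial effective stress: σ'_0 = σ_v − u = 97.58 − 49.541 = 48.039 kPa.
Stress increase at mid-clay by the 2:1 spreading method:
Δσ = qBL/((B+z)(L+z)) = 289×5.3×5.3/((5.3+5.35)(5.3+5.35)) = 71.573 kPa
Final effective stress: σ'_f = σ'_0 + Δσ = 48.039 + 71.573 = 119.61 kPa.
Normally consolidated clay, so the full stress increment lies on the virgin compression line:
S_c = C_c·H/(1+e₀)·log₁₀(σ'_f/σ'_0) = 0.36×5.7/(1+1.02)×log₁₀(119.61/48.039)
    = 1.0158 × 0.39617 = 0.4024 m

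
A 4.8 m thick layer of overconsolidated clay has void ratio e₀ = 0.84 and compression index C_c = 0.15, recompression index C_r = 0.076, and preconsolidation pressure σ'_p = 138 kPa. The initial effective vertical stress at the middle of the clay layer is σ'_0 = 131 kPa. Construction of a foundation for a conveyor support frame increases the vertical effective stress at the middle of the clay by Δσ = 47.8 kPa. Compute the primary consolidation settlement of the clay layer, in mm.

Final effective stress: σ'_f = 131 + 47.8 = 178.8 kPa.
σ'_f = 178.8 > σ'_p = 138 kPa, so the stress path crosses the preconsolidation pressure — recompression up to σ'_p, then virgin compression beyond:
S_c = H/(1+e₀)·[C_r·log₁₀(σ'_p/σ'_0) + C_c·log₁₀(σ'_f/σ'_p)]
    = 4.8/1.84 × [0.076×log₁₀(138/131) + 0.15×log₁₀(178.8/138)]
    = 2.6087 × [0.0017182 + 0.016873] = 0.0485 m

S_c ≈ 48.5 mm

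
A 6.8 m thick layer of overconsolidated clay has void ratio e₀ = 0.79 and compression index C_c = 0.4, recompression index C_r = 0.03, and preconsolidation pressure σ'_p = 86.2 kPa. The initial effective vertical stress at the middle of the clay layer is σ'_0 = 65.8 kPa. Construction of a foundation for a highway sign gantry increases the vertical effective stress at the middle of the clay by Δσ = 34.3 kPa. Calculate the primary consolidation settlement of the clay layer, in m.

S_c ≈ 0.112 m

Final effective stress: σ'_f = 65.8 + 34.3 = 100.1 kPa.
σ'_f = 100.1 > σ'_p = 86.2 kPa, so the stress path crosses the preconsolidation pressure — recompression up to σ'_p, then virgin compression beyond:
S_c = H/(1+e₀)·[C_r·log₁₀(σ'_p/σ'_0) + C_c·log₁₀(σ'_f/σ'_p)]
    = 6.8/1.79 × [0.03×log₁₀(86.2/65.8) + 0.4×log₁₀(100.1/86.2)]
    = 3.7989 × [0.0035184 + 0.025971] = 0.112 m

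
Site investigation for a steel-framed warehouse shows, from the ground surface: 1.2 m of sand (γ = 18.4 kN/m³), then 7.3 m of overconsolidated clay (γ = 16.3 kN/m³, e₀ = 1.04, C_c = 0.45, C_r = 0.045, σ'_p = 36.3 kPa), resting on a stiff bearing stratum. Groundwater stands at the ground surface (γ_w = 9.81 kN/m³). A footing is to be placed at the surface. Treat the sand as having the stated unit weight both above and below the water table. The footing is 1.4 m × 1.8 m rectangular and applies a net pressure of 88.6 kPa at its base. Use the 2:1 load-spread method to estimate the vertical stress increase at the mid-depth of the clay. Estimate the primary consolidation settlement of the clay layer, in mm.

Mid-depth of clay below the ground surface: z = 1.2 + 7.3/2 = 4.85 m.
Total vertical stress at mid-clay: σ_v = 18.4×1.2 + 16.3×3.65 = 81.575 kPa.
Pore pressure: u = 9.81×(4.85 − 0) = 47.578 kPa.
Initial effective stress: σ'_0 = σ_v − u = 81.575 − 47.578 = 33.997 kPa.
Stress increase at mid-clay by the 2:1 spreading method:
Δσ = qBL/((B+z)(L+z)) = 88.6×1.4×1.8/((1.4+4.85)(1.8+4.85)) = 5.372 kPa
Final effective stress: σ'_f = 33.997 + 5.372 = 39.369 kPa.
σ'_f = 39.369 > σ'_p = 36.3 kPa, so the stress path crosses the preconsolidation pressure — recompression up to σ'_p, then virgin compression beyond:
S_c = H/(1+e₀)·[C_r·log₁₀(σ'_p/σ'_0) + C_c·log₁₀(σ'_f/σ'_p)]
    = 7.3/2.04 × [0.045×log₁₀(36.3/33.997) + 0.45×log₁₀(39.369/36.3)]
    = 3.5784 × [0.001281 + 0.015861] = 0.06134 m

S_c ≈ 61.3 mm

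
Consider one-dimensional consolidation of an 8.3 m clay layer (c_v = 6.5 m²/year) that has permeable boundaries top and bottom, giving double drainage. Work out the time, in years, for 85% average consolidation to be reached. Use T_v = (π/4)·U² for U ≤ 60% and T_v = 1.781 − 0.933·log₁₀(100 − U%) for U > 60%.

Drainage path length: H_d = H/2 = 4.15 m (double drainage).
U > 60%: T_v = 1.781 − 0.933·log₁₀(100 − 85) = 0.68371.
t = T_v·H_d²/c_v = 0.68371×4.15²/6.5 = 1.812 years.

t ≈ 1.81 years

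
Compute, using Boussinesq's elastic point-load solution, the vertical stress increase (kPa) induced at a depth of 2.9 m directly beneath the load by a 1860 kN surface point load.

Δσ_z ≈ 106 kPa

Boussinesq vertical stress below a point load on an elastic half-space:
Δσ_z = 3P/(2πz²) · [1 + (r/z)²]^(−5/2)
r/z = 0/2.9 = 0; [1+(r/z)²]^(−5/2) = 1.
Δσ_z = 3×1860/(2π×2.9²) × 1 = 105.6 × 1 = 105.6 kPa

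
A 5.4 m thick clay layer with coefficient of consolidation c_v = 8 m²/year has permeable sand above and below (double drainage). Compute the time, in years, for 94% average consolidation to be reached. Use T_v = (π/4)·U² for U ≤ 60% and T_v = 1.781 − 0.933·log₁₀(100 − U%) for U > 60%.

Drainage path length: H_d = H/2 = 2.7 m (double drainage).
U > 60%: T_v = 1.781 − 0.933·log₁₀(100 − 94) = 1.055.
t = T_v·H_d²/c_v = 1.055×2.7²/8 = 0.9614 years.

t ≈ 0.961 years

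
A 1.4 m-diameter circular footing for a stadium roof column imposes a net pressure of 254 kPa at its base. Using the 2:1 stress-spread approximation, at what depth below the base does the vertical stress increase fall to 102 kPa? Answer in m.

2:1 spreading — at depth z the loaded area has grown by z in each plan dimension:
qD²/(D+z)² = Δσ_z ⇒ z = D(√(q/Δσ_z) − 1) = 1.4×(√(254/102) − 1) = 0.8092 m

z ≈ 0.809 m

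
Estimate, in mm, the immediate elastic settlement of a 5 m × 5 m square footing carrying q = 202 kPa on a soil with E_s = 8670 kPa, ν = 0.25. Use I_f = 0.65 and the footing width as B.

S_e ≈ 71 mm

Immediate (elastic) settlement: S_e = q·B·(1−ν²)/E_s · I_f.
S_e = 202 × 5 × (1 − 0.25²) / 8670 × 0.65
    = 202 × 5 × 0.9375 / 8670 × 0.65
    = 0.07099 m = 70.99 mm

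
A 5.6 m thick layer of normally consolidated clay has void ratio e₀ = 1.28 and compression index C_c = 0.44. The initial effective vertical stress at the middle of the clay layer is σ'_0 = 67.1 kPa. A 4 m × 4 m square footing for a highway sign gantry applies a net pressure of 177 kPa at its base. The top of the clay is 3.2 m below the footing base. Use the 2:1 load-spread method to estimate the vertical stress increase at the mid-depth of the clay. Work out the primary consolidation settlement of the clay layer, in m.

S_c ≈ 0.165 m

Mid-depth of clay below the footing base: z = 3.2 + 5.6/2 = 6 m.
Stress increase at mid-clay by the 2:1 spreading method:
Δσ = qBL/((B+z)(L+z)) = 177×4×4/((4+6)(4+6)) = 28.32 kPa
Final effective stress: σ'_f = σ'_0 + Δσ = 67.1 + 28.32 = 95.42 kPa.
Normally consolidated clay, so the full stress increment lies on the virgin compression line:
S_c = C_c·H/(1+e₀)·log₁₀(σ'_f/σ'_0) = 0.44×5.6/(1+1.28)×log₁₀(95.42/67.1)
    = 1.0807 × 0.15292 = 0.1653 m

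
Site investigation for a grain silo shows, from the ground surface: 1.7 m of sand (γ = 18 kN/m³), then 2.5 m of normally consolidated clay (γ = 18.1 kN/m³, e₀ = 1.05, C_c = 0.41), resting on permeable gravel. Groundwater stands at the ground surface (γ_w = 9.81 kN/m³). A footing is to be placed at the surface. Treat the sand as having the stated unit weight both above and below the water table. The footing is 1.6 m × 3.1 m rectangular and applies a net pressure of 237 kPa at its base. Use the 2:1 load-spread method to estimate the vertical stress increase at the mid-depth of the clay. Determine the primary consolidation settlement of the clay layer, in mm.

Mid-depth of clay below the ground surface: z = 1.7 + 2.5/2 = 2.95 m.
Total vertical stress at mid-clay: σ_v = 18×1.7 + 18.1×1.25 = 53.225 kPa.
Pore pressure: u = 9.81×(2.95 − 0) = 28.94 kPa.
Initial effective stress: σ'_0 = σ_v − u = 53.225 − 28.94 = 24.285 kPa.
Stress increase at mid-clay by the 2:1 spreading method:
Δσ = qBL/((B+z)(L+z)) = 237×1.6×3.1/((1.6+2.95)(3.1+2.95)) = 42.703 kPa
Final effective stress: σ'_f = σ'_0 + Δσ = 24.285 + 42.703 = 66.988 kPa.
Normally consolidated clay, so the full stress increment lies on the virgin compression line:
S_c = C_c·H/(1+e₀)·log₁₀(σ'_f/σ'_0) = 0.41×2.5/(1+1.05)×log₁₀(66.988/24.285)
    = 0.5 × 0.44066 = 0.2203 m

S_c ≈ 220 mm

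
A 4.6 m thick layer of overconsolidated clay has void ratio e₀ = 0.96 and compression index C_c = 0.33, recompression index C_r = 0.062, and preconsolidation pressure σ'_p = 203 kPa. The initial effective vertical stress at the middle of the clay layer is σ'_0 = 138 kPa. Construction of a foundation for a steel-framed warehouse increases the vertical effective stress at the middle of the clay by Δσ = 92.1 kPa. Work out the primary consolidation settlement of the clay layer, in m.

Final effective stress: σ'_f = 138 + 92.1 = 230.1 kPa.
σ'_f = 230.1 > σ'_p = 203 kPa, so the stress path crosses the preconsolidation pressure — recompression up to σ'_p, then virgin compression beyond:
S_c = H/(1+e₀)·[C_r·log₁₀(σ'_p/σ'_0) + C_c·log₁₀(σ'_f/σ'_p)]
    = 4.6/1.96 × [0.062×log₁₀(203/138) + 0.33×log₁₀(230.1/203)]
    = 2.3469 × [0.010392 + 0.017959] = 0.06654 m

S_c ≈ 0.0665 m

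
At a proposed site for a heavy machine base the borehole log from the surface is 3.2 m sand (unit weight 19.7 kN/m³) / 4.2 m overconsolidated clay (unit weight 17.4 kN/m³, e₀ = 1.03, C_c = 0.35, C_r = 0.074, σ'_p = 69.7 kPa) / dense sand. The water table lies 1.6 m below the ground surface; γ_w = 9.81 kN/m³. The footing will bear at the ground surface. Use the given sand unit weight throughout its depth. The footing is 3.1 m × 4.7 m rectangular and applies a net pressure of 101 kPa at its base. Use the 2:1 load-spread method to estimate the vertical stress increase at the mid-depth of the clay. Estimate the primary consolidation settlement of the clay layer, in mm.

Mid-depth of clay below the ground surface: z = 3.2 + 4.2/2 = 5.3 m.
Total vertical stress at mid-clay: σ_v = 19.7×3.2 + 17.4×2.1 = 99.58 kPa.
Pore pressure: u = 9.81×(5.3 − 1.6) = 36.297 kPa.
Initial effective stress: σ'_0 = σ_v − u = 99.58 − 36.297 = 63.283 kPa.
Stress increase at mid-clay by the 2:1 spreading method:
Δσ = qBL/((B+z)(L+z)) = 101×3.1×4.7/((3.1+5.3)(4.7+5.3)) = 17.519 kPa
Final effective stress: σ'_f = 63.283 + 17.519 = 80.802 kPa.
σ'_f = 80.802 > σ'_p = 69.7 kPa, so the stress path crosses the preconsolidation pressure — recompression up to σ'_p, then virgin compression beyond:
S_c = H/(1+e₀)·[C_r·log₁₀(σ'_p/σ'_0) + C_c·log₁₀(σ'_f/σ'_p)]
    = 4.2/2.03 × [0.074×log₁₀(69.7/63.283) + 0.35×log₁₀(80.802/69.7)]
    = 2.069 × [0.003104 + 0.022466] = 0.0529 m

S_c ≈ 52.9 mm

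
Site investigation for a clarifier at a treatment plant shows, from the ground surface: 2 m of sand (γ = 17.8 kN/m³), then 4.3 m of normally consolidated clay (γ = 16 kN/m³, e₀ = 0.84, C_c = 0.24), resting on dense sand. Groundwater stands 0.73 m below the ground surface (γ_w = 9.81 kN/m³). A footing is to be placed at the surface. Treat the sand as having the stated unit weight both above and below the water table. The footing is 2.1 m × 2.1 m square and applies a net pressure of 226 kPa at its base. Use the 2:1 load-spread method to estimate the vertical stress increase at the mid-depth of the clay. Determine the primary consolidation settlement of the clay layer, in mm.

S_c ≈ 129 mm

Mid-depth of clay below the ground surface: z = 2 + 4.3/2 = 4.15 m.
Total vertical stress at mid-clay: σ_v = 17.8×2 + 16×2.15 = 70 kPa.
Pore pressure: u = 9.81×(4.15 − 0.73) = 33.55 kPa.
Initial effective stress: σ'_0 = σ_v − u = 70 − 33.55 = 36.45 kPa.
Stress increase at mid-clay by the 2:1 spreading method:
Δσ = qBL/((B+z)(L+z)) = 226×2.1×2.1/((2.1+4.15)(2.1+4.15)) = 25.514 kPa
Final effective stress: σ'_f = σ'_0 + Δσ = 36.45 + 25.514 = 61.964 kPa.
Normally consolidated clay, so the full stress increment lies on the virgin compression line:
S_c = C_c·H/(1+e₀)·log₁₀(σ'_f/σ'_0) = 0.24×4.3/(1+0.84)×log₁₀(61.964/36.45)
    = 0.56087 × 0.23044 = 0.1292 m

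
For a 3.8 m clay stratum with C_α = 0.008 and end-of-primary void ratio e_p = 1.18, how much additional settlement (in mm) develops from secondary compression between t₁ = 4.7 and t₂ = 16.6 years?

Secondary compression: S_s = C_α·H/(1+e_p)·log₁₀(t₂/t₁)
S_s = 0.008×3.8/(1+1.18)×log₁₀(16.6/4.7)
    = 0.01394 × 0.548 = 0.007642 m

S_s ≈ 7.64 mm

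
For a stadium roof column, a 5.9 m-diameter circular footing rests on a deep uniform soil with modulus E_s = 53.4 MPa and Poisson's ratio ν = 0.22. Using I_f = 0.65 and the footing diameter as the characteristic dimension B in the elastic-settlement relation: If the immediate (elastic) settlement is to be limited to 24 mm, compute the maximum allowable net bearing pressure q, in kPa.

E_s = 53.4 MPa = 53400 kPa.
S_e = q·B·(1−ν²)/E_s · I_f  ⇒  q = S_e·E_s / (B·(1−ν²)·I_f).
q = 0.024 × 53400 / (5.9 × 0.9516 × 0.65) = 351.2 kPa

q ≈ 351 kPa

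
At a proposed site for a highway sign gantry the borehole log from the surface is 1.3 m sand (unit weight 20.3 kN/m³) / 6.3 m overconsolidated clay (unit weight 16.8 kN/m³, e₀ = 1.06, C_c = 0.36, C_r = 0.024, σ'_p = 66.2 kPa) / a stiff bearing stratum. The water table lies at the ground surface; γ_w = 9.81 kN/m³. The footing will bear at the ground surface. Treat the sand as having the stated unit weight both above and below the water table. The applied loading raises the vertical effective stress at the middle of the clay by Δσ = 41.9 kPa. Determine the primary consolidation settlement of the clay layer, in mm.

S_c ≈ 95.4 mm

Mid-depth of clay below the ground surface: z = 1.3 + 6.3/2 = 4.45 m.
Total vertical stress at mid-clay: σ_v = 20.3×1.3 + 16.8×3.15 = 79.31 kPa.
Pore pressure: u = 9.81×(4.45 − 0) = 43.655 kPa.
Initial effective stress: σ'_0 = σ_v − u = 79.31 − 43.655 = 35.655 kPa.
Final effective stress: σ'_f = 35.655 + 41.9 = 77.555 kPa.
σ'_f = 77.555 > σ'_p = 66.2 kPa, so the stress path crosses the preconsolidation pressure — recompression up to σ'_p, then virgin compression beyond:
S_c = H/(1+e₀)·[C_r·log₁₀(σ'_p/σ'_0) + C_c·log₁₀(σ'_f/σ'_p)]
    = 6.3/2.06 × [0.024×log₁₀(66.2/35.655) + 0.36×log₁₀(77.555/66.2)]
    = 3.0583 × [0.0064497 + 0.024751] = 0.09542 m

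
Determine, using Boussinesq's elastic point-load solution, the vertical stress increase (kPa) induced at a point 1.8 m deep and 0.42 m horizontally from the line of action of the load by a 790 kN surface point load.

Δσ_z ≈ 102 kPa

Boussinesq vertical stress below a point load on an elastic half-space:
Δσ_z = 3P/(2πz²) · [1 + (r/z)²]^(−5/2)
r/z = 0.42/1.8 = 0.23333; [1+(r/z)²]^(−5/2) = 0.87587.
Δσ_z = 3×790/(2π×1.8²) × 0.87587 = 116.42 × 0.87587 = 102 kPa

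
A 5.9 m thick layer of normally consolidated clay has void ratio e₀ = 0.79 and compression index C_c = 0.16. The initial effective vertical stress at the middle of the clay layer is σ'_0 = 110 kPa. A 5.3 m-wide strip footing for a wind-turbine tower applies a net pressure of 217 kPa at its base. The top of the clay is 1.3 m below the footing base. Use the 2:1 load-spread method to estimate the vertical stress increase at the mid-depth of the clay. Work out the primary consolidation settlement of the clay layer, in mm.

Mid-depth of clay below the footing base: z = 1.3 + 5.9/2 = 4.25 m.
Stress increase at mid-clay by the 2:1 spreading method:
Δσ = qB/(B+z) = 217×5.3/(5.3+4.25) = 120.43 kPa
Final effective stress: σ'_f = σ'_0 + Δσ = 110 + 120.43 = 230.43 kPa.
Normally consolidated clay, so the full stress increment lies on the virgin compression line:
S_c = C_c·H/(1+e₀)·log₁₀(σ'_f/σ'_0) = 0.16×5.9/(1+0.79)×log₁₀(230.43/110)
    = 0.52737 × 0.32115 = 0.1694 m

S_c ≈ 169 mm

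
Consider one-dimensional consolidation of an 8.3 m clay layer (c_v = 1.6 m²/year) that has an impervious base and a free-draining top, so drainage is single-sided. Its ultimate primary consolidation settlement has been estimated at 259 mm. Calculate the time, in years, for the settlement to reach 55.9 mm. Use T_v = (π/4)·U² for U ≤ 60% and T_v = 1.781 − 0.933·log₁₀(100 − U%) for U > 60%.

Drainage path length: H_d = H = 8.3 m (single drainage).
U = S(t)/S_ult = 55.9/259 = 0.2158.
U ≤ 60%: T_v = (π/4)·U² = (π/4)×0.21583² = 0.036586.
t = T_v·H_d²/c_v = 0.036586×8.3²/1.6 = 1.575 years.

t ≈ 1.58 years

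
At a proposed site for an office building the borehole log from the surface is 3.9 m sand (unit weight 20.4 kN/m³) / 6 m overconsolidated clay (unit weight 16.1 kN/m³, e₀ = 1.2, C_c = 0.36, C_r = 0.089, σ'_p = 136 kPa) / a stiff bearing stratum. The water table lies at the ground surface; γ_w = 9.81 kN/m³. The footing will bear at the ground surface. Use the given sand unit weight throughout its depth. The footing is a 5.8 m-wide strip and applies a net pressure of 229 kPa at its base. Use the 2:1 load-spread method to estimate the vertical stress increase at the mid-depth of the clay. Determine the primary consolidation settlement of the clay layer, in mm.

S_c ≈ 168 mm

Mid-depth of clay below the ground surface: z = 3.9 + 6/2 = 6.9 m.
Total vertical stress at mid-clay: σ_v = 20.4×3.9 + 16.1×3 = 127.86 kPa.
Pore pressure: u = 9.81×(6.9 − 0) = 67.689 kPa.
Initial effective stress: σ'_0 = σ_v − u = 127.86 − 67.689 = 60.171 kPa.
Stress increase at mid-clay by the 2:1 spreading method:
Δσ = qB/(B+z) = 229×5.8/(5.8+6.9) = 104.58 kPa
Final effective stress: σ'_f = 60.171 + 104.58 = 164.75 kPa.
σ'_f = 164.75 > σ'_p = 136 kPa, so the stress path crosses the preconsolidation pressure — recompression up to σ'_p, then virgin compression beyond:
S_c = H/(1+e₀)·[C_r·log₁₀(σ'_p/σ'_0) + C_c·log₁₀(σ'_f/σ'_p)]
    = 6/2.2 × [0.089×log₁₀(136/60.171) + 0.36×log₁₀(164.75/136)]
    = 2.7273 × [0.031519 + 0.029983] = 0.1677 m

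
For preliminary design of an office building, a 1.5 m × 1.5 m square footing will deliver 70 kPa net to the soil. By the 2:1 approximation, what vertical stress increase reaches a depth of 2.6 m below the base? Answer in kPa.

By the 2:1 method the load spreads at 1 horizontal : 2 vertical, so at depth z the loaded area has grown by z in each plan dimension:
Δσ = qBL/((B+z)(L+z)) = 70×1.5×1.5/((1.5+2.6)(1.5+2.6)) = 9.3694 kPa

Δσ_z ≈ 9.37 kPa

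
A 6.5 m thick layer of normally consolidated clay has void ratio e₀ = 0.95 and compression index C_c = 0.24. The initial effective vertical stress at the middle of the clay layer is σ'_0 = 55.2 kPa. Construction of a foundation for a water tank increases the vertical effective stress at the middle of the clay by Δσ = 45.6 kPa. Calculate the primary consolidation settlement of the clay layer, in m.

S_c ≈ 0.209 m

Final effective stress: σ'_f = σ'_0 + Δσ = 55.2 + 45.6 = 100.8 kPa.
Normally consolidated clay, so the full stress increment lies on the virgin compression line:
S_c = C_c·H/(1+e₀)·log₁₀(σ'_f/σ'_0) = 0.24×6.5/(1+0.95)×log₁₀(100.8/55.2)
    = 0.8 × 0.26152 = 0.2092 m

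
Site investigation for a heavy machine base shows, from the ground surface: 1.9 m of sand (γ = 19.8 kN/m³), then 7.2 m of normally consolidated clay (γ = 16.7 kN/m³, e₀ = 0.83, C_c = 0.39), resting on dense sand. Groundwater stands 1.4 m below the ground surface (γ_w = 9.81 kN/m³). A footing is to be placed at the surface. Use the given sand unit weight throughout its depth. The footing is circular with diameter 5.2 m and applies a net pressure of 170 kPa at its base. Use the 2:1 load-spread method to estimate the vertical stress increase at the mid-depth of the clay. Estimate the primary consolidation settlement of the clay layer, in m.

Mid-depth of clay below the ground surface: z = 1.9 + 7.2/2 = 5.5 m.
Total vertical stress at mid-clay: σ_v = 19.8×1.9 + 16.7×3.6 = 97.74 kPa.
Pore pressure: u = 9.81×(5.5 − 1.4) = 40.221 kPa.
Initial effective stress: σ'_0 = σ_v − u = 97.74 − 40.221 = 57.519 kPa.
Stress increase at mid-clay by the 2:1 spreading method:
Δσ ≈ qD²/(D+z)² = 170×5.2²/(5.2+5.5)² = 40.15 kPa
Final effective stress: σ'_f = σ'_0 + Δσ = 57.519 + 40.15 = 97.669 kPa.
Normally consolidated clay, so the full stress increment lies on the virgin compression line:
S_c = C_c·H/(1+e₀)·log₁₀(σ'_f/σ'_0) = 0.39×7.2/(1+0.83)×log₁₀(97.669/57.519)
    = 1.5344 × 0.22995 = 0.3528 m

S_c ≈ 0.353 m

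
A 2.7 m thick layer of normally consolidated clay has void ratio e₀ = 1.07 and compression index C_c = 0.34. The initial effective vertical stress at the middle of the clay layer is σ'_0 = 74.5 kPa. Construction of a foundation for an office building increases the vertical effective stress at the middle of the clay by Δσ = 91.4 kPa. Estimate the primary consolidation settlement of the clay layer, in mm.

Final effective stress: σ'_f = σ'_0 + Δσ = 74.5 + 91.4 = 165.9 kPa.
Normally consolidated clay, so the full stress increment lies on the virgin compression line:
S_c = C_c·H/(1+e₀)·log₁₀(σ'_f/σ'_0) = 0.34×2.7/(1+1.07)×log₁₀(165.9/74.5)
    = 0.44348 × 0.34769 = 0.1542 m

S_c ≈ 154 mm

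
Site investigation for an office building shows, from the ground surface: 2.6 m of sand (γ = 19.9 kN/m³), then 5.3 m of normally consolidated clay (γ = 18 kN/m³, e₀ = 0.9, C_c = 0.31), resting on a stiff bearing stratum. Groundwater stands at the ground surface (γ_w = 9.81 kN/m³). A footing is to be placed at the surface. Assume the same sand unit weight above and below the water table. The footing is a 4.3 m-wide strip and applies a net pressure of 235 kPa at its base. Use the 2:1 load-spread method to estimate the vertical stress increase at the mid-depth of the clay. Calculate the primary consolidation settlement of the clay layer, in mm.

Mid-depth of clay below the ground surface: z = 2.6 + 5.3/2 = 5.25 m.
Total vertical stress at mid-clay: σ_v = 19.9×2.6 + 18×2.65 = 99.44 kPa.
Pore pressure: u = 9.81×(5.25 − 0) = 51.503 kPa.
Initial effective stress: σ'_0 = σ_v − u = 99.44 − 51.503 = 47.937 kPa.
Stress increase at mid-clay by the 2:1 spreading method:
Δσ = qB/(B+z) = 235×4.3/(4.3+5.25) = 105.81 kPa
Final effective stress: σ'_f = σ'_0 + Δσ = 47.937 + 105.81 = 153.75 kPa.
Normally consolidated clay, so the full stress increment lies on the virgin compression line:
S_c = C_c·H/(1+e₀)·log₁₀(σ'_f/σ'_0) = 0.31×5.3/(1+0.9)×log₁₀(153.75/47.937)
    = 0.86474 × 0.50614 = 0.4377 m

S_c ≈ 438 mm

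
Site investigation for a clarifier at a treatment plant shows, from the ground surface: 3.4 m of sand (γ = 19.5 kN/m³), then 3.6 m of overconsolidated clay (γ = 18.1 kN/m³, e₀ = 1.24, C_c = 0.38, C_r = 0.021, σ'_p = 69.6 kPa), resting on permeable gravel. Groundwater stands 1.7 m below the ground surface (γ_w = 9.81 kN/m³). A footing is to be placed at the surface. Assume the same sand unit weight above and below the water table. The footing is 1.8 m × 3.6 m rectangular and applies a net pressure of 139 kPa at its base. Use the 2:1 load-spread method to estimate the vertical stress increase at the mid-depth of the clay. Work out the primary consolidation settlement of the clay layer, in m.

Mid-depth of clay below the ground surface: z = 3.4 + 3.6/2 = 5.2 m.
Total vertical stress at mid-clay: σ_v = 19.5×3.4 + 18.1×1.8 = 98.88 kPa.
Pore pressure: u = 9.81×(5.2 − 1.7) = 34.335 kPa.
Initial effective stress: σ'_0 = σ_v − u = 98.88 − 34.335 = 64.545 kPa.
Stress increase at mid-clay by the 2:1 spreading method:
Δσ = qBL/((B+z)(L+z)) = 139×1.8×3.6/((1.8+5.2)(3.6+5.2)) = 14.622 kPa
Final effective stress: σ'_f = 64.545 + 14.622 = 79.167 kPa.
σ'_f = 79.167 > σ'_p = 69.6 kPa, so the stress path crosses the preconsolidation pressure — recompression up to σ'_p, then virgin compression beyond:
S_c = H/(1+e₀)·[C_r·log₁₀(σ'_p/σ'_0) + C_c·log₁₀(σ'_f/σ'_p)]
    = 3.6/2.24 × [0.021×log₁₀(69.6/64.545) + 0.38×log₁₀(79.167/69.6)]
    = 1.6071 × [0.00068768 + 0.021255] = 0.03526 m

S_c ≈ 0.0353 m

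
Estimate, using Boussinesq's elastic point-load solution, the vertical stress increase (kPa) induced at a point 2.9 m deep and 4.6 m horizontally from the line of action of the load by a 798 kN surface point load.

Boussinesq vertical stress below a point load on an elastic half-space:
Δσ_z = 3P/(2πz²) · [1 + (r/z)²]^(−5/2)
r/z = 4.6/2.9 = 1.5862; [1+(r/z)²]^(−5/2) = 0.043138.
Δσ_z = 3×798/(2π×2.9²) × 0.043138 = 45.305 × 0.043138 = 1.954 kPa

Δσ_z ≈ 1.95 kPa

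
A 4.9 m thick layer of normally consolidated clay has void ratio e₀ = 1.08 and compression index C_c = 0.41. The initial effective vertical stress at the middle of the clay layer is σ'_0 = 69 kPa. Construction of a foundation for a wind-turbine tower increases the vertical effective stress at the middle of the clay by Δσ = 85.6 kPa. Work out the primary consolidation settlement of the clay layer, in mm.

S_c ≈ 338 mm

Final effective stress: σ'_f = σ'_0 + Δσ = 69 + 85.6 = 154.6 kPa.
Normally consolidated clay, so the full stress increment lies on the virgin compression line:
S_c = C_c·H/(1+e₀)·log₁₀(σ'_f/σ'_0) = 0.41×4.9/(1+1.08)×log₁₀(154.6/69)
    = 0.96587 × 0.35036 = 0.3384 m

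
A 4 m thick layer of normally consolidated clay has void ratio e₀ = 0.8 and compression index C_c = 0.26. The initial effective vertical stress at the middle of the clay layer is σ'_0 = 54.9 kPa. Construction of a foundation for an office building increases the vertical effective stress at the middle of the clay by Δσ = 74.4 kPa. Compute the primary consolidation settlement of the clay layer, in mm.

S_c ≈ 215 mm

Final effective stress: σ'_f = σ'_0 + Δσ = 54.9 + 74.4 = 129.3 kPa.
Normally consolidated clay, so the full stress increment lies on the virgin compression line:
S_c = C_c·H/(1+e₀)·log₁₀(σ'_f/σ'_0) = 0.26×4/(1+0.8)×log₁₀(129.3/54.9)
    = 0.57778 × 0.37203 = 0.215 m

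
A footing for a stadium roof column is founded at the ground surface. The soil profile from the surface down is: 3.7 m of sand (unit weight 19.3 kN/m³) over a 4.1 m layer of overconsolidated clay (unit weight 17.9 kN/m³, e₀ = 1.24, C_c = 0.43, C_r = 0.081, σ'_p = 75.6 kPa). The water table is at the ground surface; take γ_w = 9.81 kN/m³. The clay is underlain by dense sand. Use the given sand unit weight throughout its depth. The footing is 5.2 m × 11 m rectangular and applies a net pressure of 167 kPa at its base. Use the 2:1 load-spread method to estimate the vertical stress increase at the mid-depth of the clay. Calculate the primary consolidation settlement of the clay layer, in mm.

S_c ≈ 133 mm

Mid-depth of clay below the ground surface: z = 3.7 + 4.1/2 = 5.75 m.
Total vertical stress at mid-clay: σ_v = 19.3×3.7 + 17.9×2.05 = 108.11 kPa.
Pore pressure: u = 9.81×(5.75 − 0) = 56.408 kPa.
Initial effective stress: σ'_0 = σ_v − u = 108.11 − 56.408 = 51.702 kPa.
Stress increase at mid-clay by the 2:1 spreading method:
Δσ = qBL/((B+z)(L+z)) = 167×5.2×11/((5.2+5.75)(11+5.75)) = 52.082 kPa
Final effective stress: σ'_f = 51.702 + 52.082 = 103.78 kPa.
σ'_f = 103.78 > σ'_p = 75.6 kPa, so the stress path crosses the preconsolidation pressure — recompression up to σ'_p, then virgin compression beyond:
S_c = H/(1+e₀)·[C_r·log₁₀(σ'_p/σ'_0) + C_c·log₁₀(σ'_f/σ'_p)]
    = 4.1/2.24 × [0.081×log₁₀(75.6/51.702) + 0.43×log₁₀(103.78/75.6)]
    = 1.8304 × [0.013366 + 0.059165] = 0.1328 m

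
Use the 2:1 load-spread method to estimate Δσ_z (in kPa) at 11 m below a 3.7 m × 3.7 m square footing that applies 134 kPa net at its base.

By the 2:1 method the load spreads at 1 horizontal : 2 vertical, so at depth z the loaded area has grown by z in each plan dimension:
Δσ = qBL/((B+z)(L+z)) = 134×3.7×3.7/((3.7+11)(3.7+11)) = 8.4893 kPa

Δσ_z ≈ 8.49 kPa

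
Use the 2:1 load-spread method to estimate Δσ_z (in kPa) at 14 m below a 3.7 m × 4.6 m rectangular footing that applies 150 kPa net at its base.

By the 2:1 method the load spreads at 1 horizontal : 2 vertical, so at depth z the loaded area has grown by z in each plan dimension:
Δσ = qBL/((B+z)(L+z)) = 150×3.7×4.6/((3.7+14)(4.6+14)) = 7.7547 kPa

Δσ_z ≈ 7.75 kPa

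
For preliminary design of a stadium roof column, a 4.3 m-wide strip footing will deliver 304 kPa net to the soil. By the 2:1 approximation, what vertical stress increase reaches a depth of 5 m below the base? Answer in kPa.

Δσ_z ≈ 141 kPa

By the 2:1 method the load spreads at 1 horizontal : 2 vertical, so at depth z the loaded area has grown by z in each plan dimension:
Δσ = qB/(B+z) = 304×4.3/(4.3+5) = 140.56 kPa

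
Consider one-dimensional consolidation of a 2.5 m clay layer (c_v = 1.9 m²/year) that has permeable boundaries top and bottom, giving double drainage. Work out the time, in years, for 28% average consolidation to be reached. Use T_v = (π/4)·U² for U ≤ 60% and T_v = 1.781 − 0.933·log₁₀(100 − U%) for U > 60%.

t ≈ 0.0506 years

Drainage path length: H_d = H/2 = 1.25 m (double drainage).
U ≤ 60%: T_v = (π/4)·U² = (π/4)×0.28² = 0.061575.
t = T_v·H_d²/c_v = 0.061575×1.25²/1.9 = 0.05064 years.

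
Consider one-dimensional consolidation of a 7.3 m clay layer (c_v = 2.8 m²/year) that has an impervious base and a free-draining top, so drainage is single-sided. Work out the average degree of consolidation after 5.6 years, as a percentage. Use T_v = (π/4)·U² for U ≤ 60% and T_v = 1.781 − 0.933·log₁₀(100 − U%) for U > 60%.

U ≈ 60.8 %

Drainage path length: H_d = H = 7.3 m (single drainage).
T_v = c_v·t/H_d² = 2.8×5.6/7.3² = 0.29424.
T_v = 0.29424 corresponds to the U > 60% branch:
U = 1 − 10^((1.781 − T_v)/0.933)/100 = 0.6078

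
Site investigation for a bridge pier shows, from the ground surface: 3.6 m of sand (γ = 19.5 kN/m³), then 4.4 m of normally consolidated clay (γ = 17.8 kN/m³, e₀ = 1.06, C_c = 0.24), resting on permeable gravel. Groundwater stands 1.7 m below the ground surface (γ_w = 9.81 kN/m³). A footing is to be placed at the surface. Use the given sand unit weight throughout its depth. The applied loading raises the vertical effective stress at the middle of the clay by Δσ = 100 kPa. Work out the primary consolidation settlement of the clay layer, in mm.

S_c ≈ 199 mm

Mid-depth of clay below the ground surface: z = 3.6 + 4.4/2 = 5.8 m.
Total vertical stress at mid-clay: σ_v = 19.5×3.6 + 17.8×2.2 = 109.36 kPa.
Pore pressure: u = 9.81×(5.8 − 1.7) = 40.221 kPa.
Initial effective stress: σ'_0 = σ_v − u = 109.36 − 40.221 = 69.139 kPa.
Final effective stress: σ'_f = σ'_0 + Δσ = 69.139 + 100 = 169.14 kPa.
Normally consolidated clay, so the full stress increment lies on the virgin compression line:
S_c = C_c·H/(1+e₀)·log₁₀(σ'_f/σ'_0) = 0.24×4.4/(1+1.06)×log₁₀(169.14/69.139)
    = 0.51262 × 0.38852 = 0.1992 m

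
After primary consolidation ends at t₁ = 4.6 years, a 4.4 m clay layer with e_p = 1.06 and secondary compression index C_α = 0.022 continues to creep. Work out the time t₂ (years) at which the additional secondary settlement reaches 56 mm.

t₂ ≈ 71.5 years

S_s = C_α·H/(1+e_p)·log₁₀(t₂/t₁) ⇒ log₁₀(t₂/t₁) = S_s·(1+e_p)/(C_α·H).
log₁₀(t₂/t₁) = 0.056 × (1+1.06) / (0.022×4.4) = 1.192
t₂ = t₁ × 10^1.192 = 4.6 × 15.55 = 71.53 years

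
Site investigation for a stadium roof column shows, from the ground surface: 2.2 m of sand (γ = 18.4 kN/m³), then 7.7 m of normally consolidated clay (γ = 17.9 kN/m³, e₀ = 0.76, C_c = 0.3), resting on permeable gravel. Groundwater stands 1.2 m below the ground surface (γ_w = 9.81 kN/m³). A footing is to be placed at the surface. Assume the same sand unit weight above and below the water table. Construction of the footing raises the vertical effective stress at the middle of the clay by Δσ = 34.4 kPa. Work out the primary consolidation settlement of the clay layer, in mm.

S_c ≈ 252 mm

Mid-depth of clay below the ground surface: z = 2.2 + 7.7/2 = 6.05 m.
Total vertical stress at mid-clay: σ_v = 18.4×2.2 + 17.9×3.85 = 109.39 kPa.
Pore pressure: u = 9.81×(6.05 − 1.2) = 47.578 kPa.
Initial effective stress: σ'_0 = σ_v − u = 109.39 − 47.578 = 61.812 kPa.
Final effective stress: σ'_f = σ'_0 + Δσ = 61.812 + 34.4 = 96.212 kPa.
Normally consolidated clay, so the full stress increment lies on the virgin compression line:
S_c = C_c·H/(1+e₀)·log₁₀(σ'_f/σ'_0) = 0.3×7.7/(1+0.76)×log₁₀(96.212/61.812)
    = 1.3125 × 0.19216 = 0.2522 m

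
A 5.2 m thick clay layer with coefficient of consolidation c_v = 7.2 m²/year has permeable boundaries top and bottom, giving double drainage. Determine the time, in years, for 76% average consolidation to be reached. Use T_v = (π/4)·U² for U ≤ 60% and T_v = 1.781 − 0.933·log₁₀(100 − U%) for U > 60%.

t ≈ 0.463 years

Drainage path length: H_d = H/2 = 2.6 m (double drainage).
U > 60%: T_v = 1.781 − 0.933·log₁₀(100 − 76) = 0.49326.
t = T_v·H_d²/c_v = 0.49326×2.6²/7.2 = 0.4631 years.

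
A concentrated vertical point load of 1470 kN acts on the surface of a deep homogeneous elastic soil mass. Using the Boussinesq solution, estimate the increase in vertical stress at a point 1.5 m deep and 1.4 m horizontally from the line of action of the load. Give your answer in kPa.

Δσ_z ≈ 65.1 kPa

Boussinesq vertical stress below a point load on an elastic half-space:
Δσ_z = 3P/(2πz²) · [1 + (r/z)²]^(−5/2)
r/z = 1.4/1.5 = 0.93333; [1+(r/z)²]^(−5/2) = 0.20881.
Δσ_z = 3×1470/(2π×1.5²) × 0.20881 = 311.94 × 0.20881 = 65.14 kPa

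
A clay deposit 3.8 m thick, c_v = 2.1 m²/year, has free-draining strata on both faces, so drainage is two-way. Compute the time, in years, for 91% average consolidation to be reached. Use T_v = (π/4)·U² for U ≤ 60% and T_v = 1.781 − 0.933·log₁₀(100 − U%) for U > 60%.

Drainage path length: H_d = H/2 = 1.9 m (double drainage).
U > 60%: T_v = 1.781 − 0.933·log₁₀(100 − 91) = 0.89069.
t = T_v·H_d²/c_v = 0.89069×1.9²/2.1 = 1.531 years.

t ≈ 1.53 years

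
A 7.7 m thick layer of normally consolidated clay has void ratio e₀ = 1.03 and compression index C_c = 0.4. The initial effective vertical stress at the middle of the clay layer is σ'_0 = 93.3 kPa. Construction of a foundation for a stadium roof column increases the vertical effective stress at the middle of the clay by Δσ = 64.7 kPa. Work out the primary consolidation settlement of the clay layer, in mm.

S_c ≈ 347 mm

Final effective stress: σ'_f = σ'_0 + Δσ = 93.3 + 64.7 = 158 kPa.
Normally consolidated clay, so the full stress increment lies on the virgin compression line:
S_c = C_c·H/(1+e₀)·log₁₀(σ'_f/σ'_0) = 0.4×7.7/(1+1.03)×log₁₀(158/93.3)
    = 1.5172 × 0.22878 = 0.3471 m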